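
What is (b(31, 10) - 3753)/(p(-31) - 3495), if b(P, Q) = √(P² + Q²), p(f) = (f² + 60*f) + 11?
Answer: 417/487 - √1061/4383 ≈ 0.84883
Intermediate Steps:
p(f) = 11 + f² + 60*f
(b(31, 10) - 3753)/(p(-31) - 3495) = (√(31² + 10²) - 3753)/((11 + (-31)² + 60*(-31)) - 3495) = (√(961 + 100) - 3753)/((11 + 961 - 1860) - 3495) = (√1061 - 3753)/(-888 - 3495) = (-3753 + √1061)/(-4383) = (-3753 + √1061)*(-1/4383) = 417/487 - √1061/4383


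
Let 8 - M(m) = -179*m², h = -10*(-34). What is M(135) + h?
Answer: 3262623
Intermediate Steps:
h = 340
M(m) = 8 + 179*m² (M(m) = 8 - (-179)*m² = 8 + 179*m²)
M(135) + h = (8 + 179*135²) + 340 = (8 + 179*18225) + 340 = (8 + 3262275) + 340 = 3262283 + 340 = 3262623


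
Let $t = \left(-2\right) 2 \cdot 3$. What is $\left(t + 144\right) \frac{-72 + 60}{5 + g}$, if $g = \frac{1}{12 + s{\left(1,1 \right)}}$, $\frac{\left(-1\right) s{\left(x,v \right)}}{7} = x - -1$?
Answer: $-352$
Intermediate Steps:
$s{\left(x,v \right)} = -7 - 7 x$ ($s{\left(x,v \right)} = - 7 \left(x - -1\right) = - 7 \left(x + 1\right) = - 7 \left(1 + x\right) = -7 - 7 x$)
$g = - \frac{1}{2}$ ($g = \frac{1}{12 - 14} = \frac{1}{-2} = - \frac{1}{2} \approx -0.5$)
$t = -12$ ($t = \left(-4\right) 3 = -12$)
$\left(t + 144\right) \frac{-72 + 60}{5 + g} = \left(-12 + 144\right) \frac{-72 + 60}{5 - \frac{1}{2}} = 132 \left(- \frac{12}{\frac{9}{2}}\right) = 132 \left(\left(-12\right) \frac{2}{9}\right) = 132 \left(- \frac{8}{3}\right) = -352$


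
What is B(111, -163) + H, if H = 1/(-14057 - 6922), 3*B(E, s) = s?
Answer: -1139860/20979 ≈ -54.333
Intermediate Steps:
B(E, s) = s/3
H = -1/20979 (H = 1/(-20979) = -1/20979 ≈ -4.7667e-5)
B(111, -163) + H = (⅓)*(-163) - 1/20979 = -163/3 - 1/20979 = -1139860/20979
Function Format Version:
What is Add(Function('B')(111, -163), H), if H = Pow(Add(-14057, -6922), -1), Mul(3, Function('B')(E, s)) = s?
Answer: Rational(-1139860, 20979) ≈ -54.333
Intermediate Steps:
Function('B')(E, s) = Mul(Rational(1, 3), s)
H = Rational(-1, 20979) (H = Pow(-20979, -1) = Rational(-1, 20979) ≈ -4.7667e-5)
Add(Function('B')(111, -163), H) = Add(Mul(Rational(1, 3), -163), Rational(-1, 20979)) = Add(Rational(-163, 3), Rational(-1, 20979)) = Rational(-1139860, 20979)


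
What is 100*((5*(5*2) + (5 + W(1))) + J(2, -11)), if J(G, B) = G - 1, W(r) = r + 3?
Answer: 6000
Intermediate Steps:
W(r) = 3 + r
J(G, B) = -1 + G
100*((5*(5*2) + (5 + W(1))) + J(2, -11)) = 100*((5*(5*2) + (5 + (3 + 1))) + (-1 + 2)) = 100*((5*10 + (5 + 4)) + 1) = 100*((50 + 9) + 1) = 100*(59 + 1) = 100*60 = 6000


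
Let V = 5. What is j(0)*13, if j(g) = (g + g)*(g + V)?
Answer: 0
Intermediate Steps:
j(g) = 2*g*(5 + g) (j(g) = (g + g)*(g + 5) = (2*g)*(5 + g) = 2*g*(5 + g))
j(0)*13 = (2*0*(5 + 0))*13 = (2*0*5)*13 = 0*13 = 0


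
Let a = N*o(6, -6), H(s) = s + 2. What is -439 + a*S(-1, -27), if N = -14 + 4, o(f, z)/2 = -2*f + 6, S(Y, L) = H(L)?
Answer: -3439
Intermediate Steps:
H(s) = 2 + s
S(Y, L) = 2 + L
o(f, z) = 12 - 4*f (o(f, z) = 2*(-2*f + 6) = 2*(6 - 2*f) = 12 - 4*f)
N = -10
a = 120 (a = -10*(12 - 4*6) = -10*(12 - 24) = -10*(-12) = 120)
-439 + a*S(-1, -27) = -439 + 120*(2 - 27) = -439 + 120*(-25) = -439 - 3000 = -3439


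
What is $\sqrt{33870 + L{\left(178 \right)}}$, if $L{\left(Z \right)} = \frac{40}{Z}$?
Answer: $\frac{5 \sqrt{10731442}}{89} \approx 184.04$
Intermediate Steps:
$\sqrt{33870 + L{\left(178 \right)}} = \sqrt{33870 + \frac{40}{178}} = \sqrt{33870 + 40 \cdot \frac{1}{178}} = \sqrt{33870 + \frac{20}{89}} = \sqrt{\frac{3014450}{89}} = \frac{5 \sqrt{10731442}}{89}$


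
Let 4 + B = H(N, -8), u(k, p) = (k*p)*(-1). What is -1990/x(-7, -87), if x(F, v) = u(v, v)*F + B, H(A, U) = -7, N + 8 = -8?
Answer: -995/26486 ≈ -0.037567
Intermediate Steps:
u(k, p) = -k*p
N = -16 (N = -8 - 8 = -16)
B = -11 (B = -4 - 7 = -11)
x(F, v) = -11 - F*v² (x(F, v) = (-v*v)*F - 11 = (-v²)*F - 11 = -F*v² - 11 = -11 - F*v²)
-1990/x(-7, -87) = -1990/(-11 - 1*(-7)*(-87)²) = -1990/(-11 - 1*(-7)*7569) = -1990/(-11 + 52983) = -1990/52972 = -1990*1/52972 = -995/26486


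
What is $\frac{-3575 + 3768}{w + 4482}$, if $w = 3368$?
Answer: $\frac{193}{7850} \approx 0.024586$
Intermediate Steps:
$\frac{-3575 + 3768}{w + 4482} = \frac{-3575 + 3768}{3368 + 4482} = \frac{193}{7850}$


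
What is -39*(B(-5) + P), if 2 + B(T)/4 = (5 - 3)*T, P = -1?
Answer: 1911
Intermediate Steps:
B(T) = -8 + 8*T (B(T) = -8 + 4*((5 - 3)*T) = -8 + 4*(2*T) = -8 + 8*T)
-39*(B(-5) + P) = -39*((-8 + 8*(-5)) - 1) = -39*((-8 - 40) - 1) = -39*(-48 - 1) = -39*(-49) = 1911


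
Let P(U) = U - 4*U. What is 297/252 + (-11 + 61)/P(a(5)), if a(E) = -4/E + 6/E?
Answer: -3401/84 ≈ -40.488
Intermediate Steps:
a(E) = 2/E
P(U) = -3*U
297/252 + (-11 + 61)/P(a(5)) = 297/252 + (-11 + 61)/((-6/5)) = 297*(1/252) + 50/((-6/5)) = 33/28 + 50/((-3*⅖)) = 33/28 + 50/(-6/5) = 33/28 + 50*(-⅚) = 33/28 - 125/3 = -3401/84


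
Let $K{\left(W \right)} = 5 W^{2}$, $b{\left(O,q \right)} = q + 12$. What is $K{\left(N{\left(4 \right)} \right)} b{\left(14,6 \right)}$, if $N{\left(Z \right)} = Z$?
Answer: $1440$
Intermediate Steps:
$b{\left(O,q \right)} = 12 + q$
$K{\left(N{\left(4 \right)} \right)} b{\left(14,6 \right)} = 5 \cdot 4^{2} \left(12 + 6\right) = 5 \cdot 16 \cdot 18 = 80 \cdot 18 = 1440$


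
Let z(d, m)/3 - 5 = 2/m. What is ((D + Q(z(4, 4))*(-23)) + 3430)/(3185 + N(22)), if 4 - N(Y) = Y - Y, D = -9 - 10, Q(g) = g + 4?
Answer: 5879/6378 ≈ 0.92176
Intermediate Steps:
z(d, m) = 15 + 6/m (z(d, m) = 15 + 3*(2/m) = 15 + 6/m)
Q(g) = 4 + g
D = -19
N(Y) = 4 (N(Y) = 4 - (Y - Y) = 4 - 1*0 = 4 + 0 = 4)
((D + Q(z(4, 4))*(-23)) + 3430)/(3185 + N(22)) = ((-19 + (4 + (15 + 6/4))*(-23)) + 3430)/(3185 + 4) = ((-19 + (4 + (15 + 6*(¼)))*(-23)) + 3430)/3189 = ((-19 + (4 + (15 + 3/2))*(-23)) + 3430)*(1/3189) = ((-19 + (4 + 33/2)*(-23)) + 3430)*(1/3189) = ((-19 + (41/2)*(-23)) + 3430)*(1/3189) = ((-19 - 943/2) + 3430)*(1/3189) = (-981/2 + 3430)*(1/3189) = (5879/2)*(1/3189) = 5879/6378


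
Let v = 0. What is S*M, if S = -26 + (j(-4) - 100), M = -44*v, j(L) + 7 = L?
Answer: 0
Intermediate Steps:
j(L) = -7 + L
M = 0 (M = -44*0 = 0)
S = -137 (S = -26 + ((-7 - 4) - 100) = -26 + (-11 - 100) = -26 - 111 = -137)
S*M = -137*0 = 0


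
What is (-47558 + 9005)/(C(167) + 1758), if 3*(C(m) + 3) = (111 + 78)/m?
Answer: -2146117/97716 ≈ -21.963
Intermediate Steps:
C(m) = -3 + 63/m (C(m) = -3 + ((111 + 78)/m)/3 = -3 + (189/m)/3 = -3 + 63/m)
(-47558 + 9005)/(C(167) + 1758) = (-47558 + 9005)/((-3 + 63/167) + 1758) = -38553/((-3 + 63*(1/167)) + 1758) = -38553/((-3 + 63/167) + 1758) = -38553/(-438/167 + 1758) = -38553/293148/167 = -38553*167/293148 = -2146117/97716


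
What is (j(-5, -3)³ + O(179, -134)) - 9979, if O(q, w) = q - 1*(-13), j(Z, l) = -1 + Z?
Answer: -10003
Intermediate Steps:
O(q, w) = 13 + q (O(q, w) = q + 13 = 13 + q)
(j(-5, -3)³ + O(179, -134)) - 9979 = ((-1 - 5)³ + (13 + 179)) - 9979 = ((-6)³ + 192) - 9979 = (-216 + 192) - 9979 = -24 - 9979 = -10003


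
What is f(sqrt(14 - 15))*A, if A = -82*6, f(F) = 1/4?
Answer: -123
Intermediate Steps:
f(F) = 1/4
A = -492
f(sqrt(14 - 15))*A = (1/4)*(-492) = -123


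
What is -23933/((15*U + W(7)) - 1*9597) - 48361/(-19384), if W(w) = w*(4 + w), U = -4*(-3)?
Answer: 228902253/45261640 ≈ 5.0573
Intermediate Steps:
U = 12
-23933/((15*U + W(7)) - 1*9597) - 48361/(-19384) = -23933/((15*12 + 7*(4 + 7)) - 1*9597) - 48361/(-19384) = -23933/((180 + 7*11) - 9597) - 48361*(-1/19384) = -23933/((180 + 77) - 9597) + 48361/19384 = -23933/(257 - 9597) + 48361/19384 = -23933/(-9340) + 48361/19384 = -23933*(-1/9340) + 48361/19384 = 23933/9340 + 48361/19384 = 228902253/45261640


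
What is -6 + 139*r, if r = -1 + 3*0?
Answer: -145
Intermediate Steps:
r = -1 (r = -1 + 0 = -1)
-6 + 139*r = -6 + 139*(-1) = -6 - 139 = -145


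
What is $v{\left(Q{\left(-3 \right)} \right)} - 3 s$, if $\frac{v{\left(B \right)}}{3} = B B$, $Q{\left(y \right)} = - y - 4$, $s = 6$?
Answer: $-15$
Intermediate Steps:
$Q{\left(y \right)} = -4 - y$
$v{\left(B \right)} = 3 B^{2}$ ($v{\left(B \right)} = 3 B B = 3 B^{2}$)
$v{\left(Q{\left(-3 \right)} \right)} - 3 s = 3 \left(-4 - -3\right)^{2} - 18 = 3 \left(-4 + 3\right)^{2} - 18 = 3 \left(-1\right)^{2} - 18 = 3 \cdot 1 - 18 = 3 - 18 = -15$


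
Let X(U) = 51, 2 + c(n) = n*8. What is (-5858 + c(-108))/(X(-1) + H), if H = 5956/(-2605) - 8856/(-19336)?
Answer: -21168110170/154799309 ≈ -136.75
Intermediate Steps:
c(n) = -2 + 8*n (c(n) = -2 + n*8 = -2 + 8*n)
H = -11511917/6296285 (H = 5956*(-1/2605) - 8856*(-1/19336) = -5956/2605 + 1107/2417 = -11511917/6296285 ≈ -1.8284)
(-5858 + c(-108))/(X(-1) + H) = (-5858 + (-2 + 8*(-108)))/(51 - 11511917/6296285) = (-5858 + (-2 - 864))/(309598618/6296285) = (-5858 - 866)*(6296285/309598618) = -6724*6296285/309598618 = -21168110170/154799309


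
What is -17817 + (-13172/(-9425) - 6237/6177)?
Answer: -11922431438/669175 ≈ -17817.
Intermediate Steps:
-17817 + (-13172/(-9425) - 6237/6177) = -17817 + (-13172*(-1/9425) - 6237*1/6177) = -17817 + (13172/9425 - 2079/2059) = -17817 + 259537/669175 = -11922431438/669175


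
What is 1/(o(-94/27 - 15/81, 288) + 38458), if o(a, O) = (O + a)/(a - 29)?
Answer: 98/3768031 ≈ 2.6008e-5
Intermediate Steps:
o(a, O) = (O + a)/(-29 + a)
1/(o(-94/27 - 15/81, 288) + 38458) = 1/((288 + (-94/27 - 15/81))/(-29 + (-94/27 - 15/81)) + 38458) = 1/((288 + (-94*1/27 - 15*1/81))/(-29 + (-94*1/27 - 15*1/81)) + 38458) = 1/((288 + (-94/27 - 5/27))/(-29 + (-94/27 - 5/27)) + 38458) = 1/((288 - 11/3)/(-29 - 11/3) + 38458) = 1/((853/3)/(-98/3) + 38458) = 1/(-3/98*853/3 + 38458) = 1/(-853/98 + 38458) = 1/(3768031/98) = 98/3768031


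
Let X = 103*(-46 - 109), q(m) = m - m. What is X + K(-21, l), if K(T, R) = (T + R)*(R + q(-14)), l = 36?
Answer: -15425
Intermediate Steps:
q(m) = 0
K(T, R) = R*(R + T) (K(T, R) = (T + R)*(R + 0) = (R + T)*R = R*(R + T))
X = -15965 (X = 103*(-155) = -15965)
X + K(-21, l) = -15965 + 36*(36 - 21) = -15965 + 36*15 = -15965 + 540 = -15425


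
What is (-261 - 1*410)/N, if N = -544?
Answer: 671/544 ≈ 1.2335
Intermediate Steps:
(-261 - 1*410)/N = (-261 - 1*410)/(-544) = (-261 - 410)*(-1/544) = -671*(-1/544) = 671/544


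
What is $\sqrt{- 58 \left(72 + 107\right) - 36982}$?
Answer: $2 i \sqrt{11841} \approx 217.63 i$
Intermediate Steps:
$\sqrt{- 58 \left(72 + 107\right) - 36982} = \sqrt{\left(-58\right) 179 - 36982} = \sqrt{-10382 - 36982} = \sqrt{-47364} = 2 i \sqrt{11841}$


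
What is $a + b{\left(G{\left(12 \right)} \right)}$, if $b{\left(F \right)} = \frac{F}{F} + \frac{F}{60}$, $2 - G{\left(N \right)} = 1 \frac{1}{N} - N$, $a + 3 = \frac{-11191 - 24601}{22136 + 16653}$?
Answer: $- \frac{75148637}{27928080} \approx -2.6908$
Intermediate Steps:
$a = - \frac{152159}{38789}$ ($a = -3 + \frac{-11191 - 24601}{22136 + 16653} = -3 - \frac{35792}{38789} = - \frac{152159}{38789} \approx -3.9227$)
$G{\left(N \right)} = 2 + N - \frac{1}{N}$ ($G{\left(N \right)} = 2 - \left(1 \frac{1}{N} - N\right) = 2 - \left(\frac{1}{N} - N\right) = 2 + \left(N - \frac{1}{N}\right) = 2 + N - \frac{1}{N}$)
$b{\left(F \right)} = 1 + \frac{F}{60}$ ($b{\left(F \right)} = 1 + F \frac{1}{60} = 1 + \frac{F}{60}$)
$a + b{\left(G{\left(12 \right)} \right)} = - \frac{152159}{38789} + \left(1 + \frac{2 + 12 - \frac{1}{12}}{60}\right) = - \frac{152159}{38789} + \left(1 + \frac{1}{60} \cdot \frac{167}{12}\right) = - \frac{152159}{38789} + \left(1 + \frac{167}{720}\right) = - \frac{152159}{38789} + \frac{887}{720} = - \frac{75148637}{27928080}$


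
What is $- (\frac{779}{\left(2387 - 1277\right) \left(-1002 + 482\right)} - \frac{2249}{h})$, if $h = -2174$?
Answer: $- \frac{648214627}{627416400} \approx -1.0331$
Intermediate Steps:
$- (\frac{779}{\left(2387 - 1277\right) \left(-1002 + 482\right)} - \frac{2249}{h}) = - (\frac{779}{\left(2387 - 1277\right) \left(-1002 + 482\right)} - \frac{2249}{-2174}) = - (\frac{779}{1110 \left(-520\right)} - - \frac{2249}{2174}) = - (\frac{779}{-577200} + \frac{2249}{2174}) = - (779 \left(- \frac{1}{577200}\right) + \frac{2249}{2174}) = - (- \frac{779}{577200} + \frac{2249}{2174}) = \left(-1\right) \frac{648214627}{627416400} = - \frac{648214627}{627416400}$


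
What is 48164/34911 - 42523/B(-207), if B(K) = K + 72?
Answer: 55223059/174555 ≈ 316.36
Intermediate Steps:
B(K) = 72 + K
48164/34911 - 42523/B(-207) = 48164/34911 - 42523/(72 - 207) = 48164*(1/34911) - 42523/(-135) = 48164/34911 - 42523*(-1/135) = 48164/34911 + 42523/135 = 55223059/174555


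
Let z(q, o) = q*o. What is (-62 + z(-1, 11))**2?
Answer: 5329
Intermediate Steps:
z(q, o) = o*q
(-62 + z(-1, 11))**2 = (-62 + 11*(-1))**2 = (-62 - 11)**2 = (-73)**2 = 5329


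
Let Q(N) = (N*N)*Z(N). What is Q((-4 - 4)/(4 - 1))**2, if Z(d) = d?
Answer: 262144/729 ≈ 359.59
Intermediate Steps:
Q(N) = N**3 (Q(N) = (N*N)*N = N**2*N = N**3)
Q((-4 - 4)/(4 - 1))**2 = (((-4 - 4)/(4 - 1))**3)**2 = ((-8/3)**3)**2 = (-512/27)**2 = 262144/729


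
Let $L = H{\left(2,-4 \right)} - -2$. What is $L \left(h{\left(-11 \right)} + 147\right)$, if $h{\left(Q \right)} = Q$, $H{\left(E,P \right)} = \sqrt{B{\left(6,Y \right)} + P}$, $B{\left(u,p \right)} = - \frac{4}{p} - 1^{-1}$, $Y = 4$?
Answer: $272 + 136 i \sqrt{6} \approx 272.0 + 333.13 i$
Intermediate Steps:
$B{\left(u,p \right)} = -1 - \frac{4}{p}$ ($B{\left(u,p \right)} = - \frac{4}{p} - 1 = -1 - \frac{4}{p}$)
$H{\left(E,P \right)} = \sqrt{-2 + P}$ ($H{\left(E,P \right)} = \sqrt{\frac{-4 - 4}{4} + P} = \sqrt{\frac{1}{4} \left(-8\right) + P} = \sqrt{-2 + P}$)
$L = 2 + i \sqrt{6}$ ($L = \sqrt{-2 - 4} - -2 = \sqrt{-6} + 2 = i \sqrt{6} + 2 = 2 + i \sqrt{6} \approx 2.0 + 2.4495 i$)
$L \left(h{\left(-11 \right)} + 147\right) = \left(2 + i \sqrt{6}\right) \left(-11 + 147\right) = \left(2 + i \sqrt{6}\right) 136 = 272 + 136 i \sqrt{6}$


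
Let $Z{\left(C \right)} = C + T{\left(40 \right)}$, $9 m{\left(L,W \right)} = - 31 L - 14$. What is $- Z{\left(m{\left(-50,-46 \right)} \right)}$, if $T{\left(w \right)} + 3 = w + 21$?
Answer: $- \frac{686}{3} \approx -228.67$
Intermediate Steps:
$T{\left(w \right)} = 18 + w$ ($T{\left(w \right)} = -3 + \left(w + 21\right) = -3 + \left(21 + w\right) = 18 + w$)
$m{\left(L,W \right)} = - \frac{14}{9} - \frac{31 L}{9}$ ($m{\left(L,W \right)} = \frac{- 31 L - 14}{9} = \frac{-14 - 31 L}{9} = - \frac{14}{9} - \frac{31 L}{9}$)
$Z{\left(C \right)} = 58 + C$ ($Z{\left(C \right)} = C + \left(18 + 40\right) = C + 58 = 58 + C$)
$- Z{\left(m{\left(-50,-46 \right)} \right)} = - (58 - - \frac{512}{3}) = - (58 + \left(- \frac{14}{9} + \frac{1550}{9}\right)) = - (58 + \frac{512}{3}) = \left(-1\right) \frac{686}{3} = - \frac{686}{3}$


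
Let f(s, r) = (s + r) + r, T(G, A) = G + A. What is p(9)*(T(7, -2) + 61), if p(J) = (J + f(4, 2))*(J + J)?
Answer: 20196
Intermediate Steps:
T(G, A) = A + G
f(s, r) = s + 2*r (f(s, r) = (r + s) + r = s + 2*r)
p(J) = 2*J*(8 + J) (p(J) = (J + (4 + 2*2))*(J + J) = (J + (4 + 4))*(2*J) = (J + 8)*(2*J) = (8 + J)*(2*J) = 2*J*(8 + J))
p(9)*(T(7, -2) + 61) = (2*9*(8 + 9))*((-2 + 7) + 61) = (2*9*17)*(5 + 61) = 306*66 = 20196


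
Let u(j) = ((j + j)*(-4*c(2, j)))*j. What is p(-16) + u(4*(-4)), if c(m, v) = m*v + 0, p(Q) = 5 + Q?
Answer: 65525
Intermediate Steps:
c(m, v) = m*v
u(j) = -16*j**3 (u(j) = ((j + j)*(-8*j))*j = ((2*j)*(-8*j))*j = (-16*j**2)*j = -16*j**3)
p(-16) + u(4*(-4)) = (5 - 16) - 16*(4*(-4))**3 = -11 - 16*(-16)**3 = -11 - 16*(-4096) = -11 + 65536 = 65525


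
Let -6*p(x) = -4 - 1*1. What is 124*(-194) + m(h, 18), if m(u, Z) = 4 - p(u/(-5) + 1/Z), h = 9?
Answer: -144317/6 ≈ -24053.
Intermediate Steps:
p(x) = ⅚ (p(x) = -(-4 - 1*1)/6 = -(-4 - 1)/6 = -⅙*(-5) = ⅚)
m(u, Z) = 19/6 (m(u, Z) = 4 - 1*⅚ = 4 - ⅚ = 19/6)
124*(-194) + m(h, 18) = 124*(-194) + 19/6 = -24056 + 19/6 = -144317/6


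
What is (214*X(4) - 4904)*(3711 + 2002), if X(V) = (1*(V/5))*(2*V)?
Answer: -100960136/5 ≈ -2.0192e+7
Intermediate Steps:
X(V) = 2*V**2/5 (X(V) = (1*(V*(1/5)))*(2*V) = (1*(V/5))*(2*V) = (V/5)*(2*V) = 2*V**2/5)
(214*X(4) - 4904)*(3711 + 2002) = (214*((2/5)*4**2) - 4904)*(3711 + 2002) = (214*((2/5)*16) - 4904)*5713 = (214*(32/5) - 4904)*5713 = (6848/5 - 4904)*5713 = -17672/5*5713 = -100960136/5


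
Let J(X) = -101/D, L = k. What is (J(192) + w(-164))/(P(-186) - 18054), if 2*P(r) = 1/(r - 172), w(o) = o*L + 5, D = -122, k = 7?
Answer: 9977102/157705313 ≈ 0.063264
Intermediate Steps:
L = 7
w(o) = 5 + 7*o (w(o) = o*7 + 5 = 7*o + 5 = 5 + 7*o)
J(X) = 101/122 (J(X) = -101/(-122) = -101*(-1/122) = 101/122)
P(r) = 1/(2*(-172 + r)) (P(r) = 1/(2*(r - 172)) = 1/(2*(-172 + r)))
(J(192) + w(-164))/(P(-186) - 18054) = (101/122 + (5 + 7*(-164)))/(1/(2*(-172 - 186)) - 18054) = (101/122 + (5 - 1148))/((½)/(-358) - 18054) = (101/122 - 1143)/((½)*(-1/358) - 18054) = -139345/(122*(-1/716 - 18054)) = -139345/(122*(-12926665/716)) = -139345/122*(-716/12926665) = 9977102/157705313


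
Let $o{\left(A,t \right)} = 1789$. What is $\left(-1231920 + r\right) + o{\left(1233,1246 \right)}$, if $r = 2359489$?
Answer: $1129358$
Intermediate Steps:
$\left(-1231920 + r\right) + o{\left(1233,1246 \right)} = \left(-1231920 + 2359489\right) + 1789 = 1127569 + 1789 = 1129358$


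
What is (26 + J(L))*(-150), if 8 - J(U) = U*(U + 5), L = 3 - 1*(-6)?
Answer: 13800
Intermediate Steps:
L = 9 (L = 3 + 6 = 9)
J(U) = 8 - U*(5 + U) (J(U) = 8 - U*(U + 5) = 8 - U*(5 + U))
(26 + J(L))*(-150) = (26 + (8 - 1*9**2 - 5*9))*(-150) = (26 + (8 - 1*81 - 45))*(-150) = (26 + (8 - 81 - 45))*(-150) = (26 - 118)*(-150) = -92*(-150) = 13800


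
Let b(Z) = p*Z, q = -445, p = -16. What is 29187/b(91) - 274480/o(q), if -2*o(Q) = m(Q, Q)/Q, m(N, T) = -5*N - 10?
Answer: -71149362481/645008 ≈ -1.1031e+5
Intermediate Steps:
m(N, T) = -10 - 5*N
o(Q) = -(-10 - 5*Q)/(2*Q)
b(Z) = -16*Z
29187/b(91) - 274480/o(q) = 29187/((-16*91)) - 274480/(5/2 + 5/(-445)) = 29187/(-1456) - 274480/(5/2 + 5*(-1/445)) = 29187*(-1/1456) - 274480/(5/2 - 1/89) = -29187/1456 - 274480/443/178 = -29187/1456 - 274480*178/443 = -29187/1456 - 48857440/443 = -71149362481/645008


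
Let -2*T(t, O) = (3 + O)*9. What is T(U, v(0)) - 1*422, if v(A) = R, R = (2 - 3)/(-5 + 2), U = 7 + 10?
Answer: -437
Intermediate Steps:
U = 17
R = ⅓ (R = -1/(-3) = -1*(-⅓) = ⅓ ≈ 0.33333)
v(A) = ⅓
T(t, O) = -27/2 - 9*O/2 (T(t, O) = -(3 + O)*9/2 = -(27 + 9*O)/2 = -27/2 - 9*O/2)
T(U, v(0)) - 1*422 = (-27/2 - 9/2*⅓) - 1*422 = (-27/2 - 3/2) - 422 = -15 - 422 = -437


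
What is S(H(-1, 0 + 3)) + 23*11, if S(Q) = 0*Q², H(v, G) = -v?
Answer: 253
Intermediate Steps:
S(Q) = 0
S(H(-1, 0 + 3)) + 23*11 = 0 + 23*11 = 0 + 253 = 253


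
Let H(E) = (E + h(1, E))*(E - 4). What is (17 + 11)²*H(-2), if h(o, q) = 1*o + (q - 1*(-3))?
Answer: 0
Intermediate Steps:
h(o, q) = 3 + o + q (h(o, q) = o + (q + 3) = o + (3 + q) = 3 + o + q)
H(E) = (-4 + E)*(4 + 2*E) (H(E) = (E + (3 + 1 + E))*(E - 4) = (E + (4 + E))*(-4 + E) = (4 + 2*E)*(-4 + E) = (-4 + E)*(4 + 2*E))
(17 + 11)²*H(-2) = (17 + 11)²*(-16 - 4*(-2) + 2*(-2)²) = 28²*(-16 + 8 + 2*4) = 784*(-16 + 8 + 8) = 784*0 = 0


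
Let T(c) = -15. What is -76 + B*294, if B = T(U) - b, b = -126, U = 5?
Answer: 32558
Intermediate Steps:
B = 111 (B = -15 - 1*(-126) = -15 + 126 = 111)
-76 + B*294 = -76 + 111*294 = -76 + 32634 = 32558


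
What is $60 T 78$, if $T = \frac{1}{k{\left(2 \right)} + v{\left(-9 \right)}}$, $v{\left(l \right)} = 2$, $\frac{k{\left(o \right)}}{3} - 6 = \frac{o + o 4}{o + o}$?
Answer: $\frac{1872}{11} \approx 170.18$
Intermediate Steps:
$k{\left(o \right)} = \frac{51}{2}$ ($k{\left(o \right)} = 18 + 3 \frac{o + o 4}{o + o} = 18 + 3 \frac{o + 4 o}{2 o} = 18 + 3 \cdot 5 o \frac{1}{2 o} = 18 + 3 \cdot \frac{5}{2} = 18 + \frac{15}{2} = \frac{51}{2}$)
$T = \frac{2}{55}$ ($T = \frac{1}{\frac{51}{2} + 2} = \frac{1}{\frac{55}{2}} = \frac{2}{55} \approx 0.036364$)
$60 T 78 = 60 \cdot \frac{2}{55} \cdot 78 = \frac{24}{11} \cdot 78 = \frac{1872}{11}$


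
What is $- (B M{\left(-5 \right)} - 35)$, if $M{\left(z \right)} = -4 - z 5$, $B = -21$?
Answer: $476$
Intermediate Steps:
$M{\left(z \right)} = -4 - 5 z$
$- (B M{\left(-5 \right)} - 35) = - (- 21 \left(-4 - -25\right) - 35) = - (- 21 \left(-4 + 25\right) - 35) = - (\left(-21\right) 21 - 35) = - (-441 - 35) = \left(-1\right) \left(-476\right) = 476$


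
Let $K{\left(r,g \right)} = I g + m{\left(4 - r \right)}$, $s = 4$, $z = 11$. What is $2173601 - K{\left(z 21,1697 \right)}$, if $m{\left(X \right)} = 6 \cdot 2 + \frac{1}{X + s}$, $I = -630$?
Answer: $\frac{723121878}{223} \approx 3.2427 \cdot 10^{6}$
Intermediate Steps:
$m{\left(X \right)} = 12 + \frac{1}{4 + X}$ ($m{\left(X \right)} = 6 \cdot 2 + \frac{1}{X + 4} = 12 + \frac{1}{4 + X}$)
$K{\left(r,g \right)} = - 630 g + \frac{97 - 12 r}{8 - r}$ ($K{\left(r,g \right)} = - 630 g + \frac{49 + 12 \left(4 - r\right)}{4 - \left(-4 + r\right)} = - 630 g + \frac{49 - \left(-48 + 12 r\right)}{8 - r} = - 630 g + \frac{97 - 12 r}{8 - r}$)
$2173601 - K{\left(z 21,1697 \right)} = 2173601 - \frac{-97 + 12 \cdot 11 \cdot 21 - 1069110 \left(-8 + 11 \cdot 21\right)}{-8 + 11 \cdot 21} = 2173601 - \frac{-97 + 12 \cdot 231 - 1069110 \left(-8 + 231\right)}{-8 + 231} = 2173601 - \frac{-97 + 2772 - 1069110 \cdot 223}{223} = 2173601 - \frac{-97 + 2772 - 238411530}{223} = 2173601 - \frac{1}{223} \left(-238408855\right) = 2173601 - - \frac{238408855}{223} = 2173601 + \frac{238408855}{223} = \frac{723121878}{223}$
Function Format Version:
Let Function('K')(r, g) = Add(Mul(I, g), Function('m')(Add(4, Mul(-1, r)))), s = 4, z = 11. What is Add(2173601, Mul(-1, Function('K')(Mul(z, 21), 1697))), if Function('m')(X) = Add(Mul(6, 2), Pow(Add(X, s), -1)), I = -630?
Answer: Rational(723121878, 223) ≈ 3.2427e+6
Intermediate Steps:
Function('m')(X) = Add(12, Pow(Add(4, X), -1)) (Function('m')(X) = Add(Mul(6, 2), Pow(Add(X, 4), -1)) = Add(12, Pow(Add(4, X), -1)))
Function('K')(r, g) = Add(Mul(-630, g), Mul(Pow(Add(8, Mul(-1, r)), -1), Add(97, Mul(-12, r)))) (Function('K')(r, g) = Add(Mul(-630, g), Mul(Pow(Add(4, Add(4, Mul(-1, r))), -1), Add(49, Mul(12, Add(4, Mul(-1, r)))))) = Add(Mul(-630, g), Mul(Pow(Add(8, Mul(-1, r)), -1), Add(49, Add(48, Mul(-12, r))))) = Add(Mul(-630, g), Mul(Pow(Add(8, Mul(-1, r)), -1), Add(97, Mul(-12, r)))))
Add(2173601, Mul(-1, Function('K')(Mul(z, 21), 1697))) = Add(2173601, Mul(-1, Mul(Pow(Add(-8, Mul(11, 21)), -1), Add(-97, Mul(12, Mul(11, 21)), Mul(-630, 1697, Add(-8, Mul(11, 21))))))) = Add(2173601, Mul(-1, Mul(Pow(Add(-8, 231), -1), Add(-97, Mul(12, 231), Mul(-630, 1697, Add(-8, 231)))))) = Add(2173601, Mul(-1, Mul(Pow(223, -1), Add(-97, 2772, Mul(-630, 1697, 223))))) = Add(2173601, Mul(-1, Mul(Rational(1, 223), Add(-97, 2772, -238411530)))) = Add(2173601, Mul(-1, Mul(Rational(1, 223), -238408855))) = Add(2173601, Mul(-1, Rational(-238408855, 223))) = Add(2173601, Rational(238408855, 223)) = Rational(723121878, 223)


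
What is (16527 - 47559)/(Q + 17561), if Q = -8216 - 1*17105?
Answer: 3879/970 ≈ 3.9990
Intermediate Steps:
Q = -25321 (Q = -8216 - 17105 = -25321)
(16527 - 47559)/(Q + 17561) = (16527 - 47559)/(-25321 + 17561) = -31032/(-7760) = -31032*(-1/7760) = 3879/970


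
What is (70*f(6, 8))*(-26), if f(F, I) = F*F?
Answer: -65520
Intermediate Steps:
f(F, I) = F²
(70*f(6, 8))*(-26) = (70*6²)*(-26) = (70*36)*(-26) = 2520*(-26) = -65520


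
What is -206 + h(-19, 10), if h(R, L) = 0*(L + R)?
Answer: -206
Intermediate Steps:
h(R, L) = 0
-206 + h(-19, 10) = -206 + 0 = -206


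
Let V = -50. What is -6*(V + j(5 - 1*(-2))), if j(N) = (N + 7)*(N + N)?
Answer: -876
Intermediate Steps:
j(N) = 2*N*(7 + N) (j(N) = (7 + N)*(2*N) = 2*N*(7 + N))
-6*(V + j(5 - 1*(-2))) = -6*(-50 + 2*(5 - 1*(-2))*(7 + (5 - 1*(-2)))) = -6*(-50 + 2*(5 + 2)*(7 + (5 + 2))) = -6*(-50 + 2*7*(7 + 7)) = -6*(-50 + 2*7*14) = -6*(-50 + 196) = -6*146 = -876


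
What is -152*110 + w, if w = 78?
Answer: -16642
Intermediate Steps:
-152*110 + w = -152*110 + 78 = -16720 + 78 = -16642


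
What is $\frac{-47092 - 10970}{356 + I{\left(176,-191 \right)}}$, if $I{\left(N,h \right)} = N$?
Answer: $- \frac{29031}{266} \approx -109.14$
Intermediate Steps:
$\frac{-47092 - 10970}{356 + I{\left(176,-191 \right)}} = \frac{-47092 - 10970}{356 + 176} = - \frac{58062}{532} = \left(-58062\right) \frac{1}{532} = - \frac{29031}{266}$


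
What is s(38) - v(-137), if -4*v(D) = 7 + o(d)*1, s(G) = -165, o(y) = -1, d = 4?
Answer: -327/2 ≈ -163.50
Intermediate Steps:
v(D) = -3/2 (v(D) = -(7 - 1*1)/4 = -(7 - 1)/4 = -1/4*6 = -3/2)
s(38) - v(-137) = -165 - 1*(-3/2) = -165 + 3/2 = -327/2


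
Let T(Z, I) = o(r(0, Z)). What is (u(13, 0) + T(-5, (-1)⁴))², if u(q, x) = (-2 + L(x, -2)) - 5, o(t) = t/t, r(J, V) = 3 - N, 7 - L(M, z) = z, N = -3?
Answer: 9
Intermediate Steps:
L(M, z) = 7 - z
r(J, V) = 6 (r(J, V) = 3 - 1*(-3) = 3 + 3 = 6)
o(t) = 1
u(q, x) = 2 (u(q, x) = (-2 + (7 - 1*(-2))) - 5 = (-2 + (7 + 2)) - 5 = (-2 + 9) - 5 = 7 - 5 = 2)
T(Z, I) = 1
(u(13, 0) + T(-5, (-1)⁴))² = (2 + 1)² = 3² = 9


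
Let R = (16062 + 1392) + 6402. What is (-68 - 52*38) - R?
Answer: -25900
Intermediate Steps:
R = 23856 (R = 17454 + 6402 = 23856)
(-68 - 52*38) - R = (-68 - 52*38) - 1*23856 = (-68 - 1976) - 23856 = -2044 - 23856 = -25900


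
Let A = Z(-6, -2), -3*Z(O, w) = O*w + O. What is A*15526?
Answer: -31052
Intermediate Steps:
Z(O, w) = -O/3 - O*w/3 (Z(O, w) = -(O*w + O)/3 = -(O + O*w)/3 = -O/3 - O*w/3)
A = -2 (A = -1/3*(-6)*(1 - 2) = -1/3*(-6)*(-1) = -2)
A*15526 = -2*15526 = -31052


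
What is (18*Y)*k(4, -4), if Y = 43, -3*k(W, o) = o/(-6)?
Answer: -172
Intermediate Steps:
k(W, o) = o/18 (k(W, o) = -o/(3*(-6)) = -o*(-1)/(3*6) = -(-1)*o/18 = o/18)
(18*Y)*k(4, -4) = (18*43)*((1/18)*(-4)) = 774*(-2/9) = -172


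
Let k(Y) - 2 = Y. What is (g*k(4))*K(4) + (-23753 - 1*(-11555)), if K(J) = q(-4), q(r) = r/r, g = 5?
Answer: -12168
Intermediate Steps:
k(Y) = 2 + Y
q(r) = 1
K(J) = 1
(g*k(4))*K(4) + (-23753 - 1*(-11555)) = (5*(2 + 4))*1 + (-23753 - 1*(-11555)) = (5*6)*1 + (-23753 + 11555) = 30*1 - 12198 = 30 - 12198 = -12168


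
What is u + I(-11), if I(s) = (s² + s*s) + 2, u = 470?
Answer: 714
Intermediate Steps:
I(s) = 2 + 2*s² (I(s) = (s² + s²) + 2 = 2*s² + 2 = 2 + 2*s²)
u + I(-11) = 470 + (2 + 2*(-11)²) = 470 + (2 + 2*121) = 470 + (2 + 242) = 470 + 244 = 714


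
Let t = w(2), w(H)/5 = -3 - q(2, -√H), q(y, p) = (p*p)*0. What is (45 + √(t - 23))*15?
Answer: 675 + 15*I*√38 ≈ 675.0 + 92.466*I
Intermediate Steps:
q(y, p) = 0 (q(y, p) = p²*0 = 0)
w(H) = -15 (w(H) = 5*(-3 - 1*0) = 5*(-3 + 0) = 5*(-3) = -15)
t = -15
(45 + √(t - 23))*15 = (45 + √(-15 - 23))*15 = (45 + √(-38))*15 = (45 + I*√38)*15 = 675 + 15*I*√38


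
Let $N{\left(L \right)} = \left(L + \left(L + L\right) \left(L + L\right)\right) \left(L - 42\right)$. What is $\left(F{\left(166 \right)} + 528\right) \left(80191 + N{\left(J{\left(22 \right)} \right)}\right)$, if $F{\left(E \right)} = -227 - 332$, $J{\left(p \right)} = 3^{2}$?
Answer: $-2145262$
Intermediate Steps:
$J{\left(p \right)} = 9$
$F{\left(E \right)} = -559$
$N{\left(L \right)} = \left(-42 + L\right) \left(L + 4 L^{2}\right)$ ($N{\left(L \right)} = \left(L + 2 L 2 L\right) \left(-42 + L\right) = \left(L + 4 L^{2}\right) \left(-42 + L\right) = \left(-42 + L\right) \left(L + 4 L^{2}\right)$)
$\left(F{\left(166 \right)} + 528\right) \left(80191 + N{\left(J{\left(22 \right)} \right)}\right) = \left(-559 + 528\right) \left(80191 + 9 \left(-42 - 1503 + 4 \cdot 9^{2}\right)\right) = - 31 \left(80191 + 9 \left(-42 - 1503 + 4 \cdot 81\right)\right) = - 31 \left(80191 + 9 \left(-42 - 1503 + 324\right)\right) = - 31 \left(80191 + 9 \left(-1221\right)\right) = - 31 \left(80191 - 10989\right) = \left(-31\right) 69202 = -2145262$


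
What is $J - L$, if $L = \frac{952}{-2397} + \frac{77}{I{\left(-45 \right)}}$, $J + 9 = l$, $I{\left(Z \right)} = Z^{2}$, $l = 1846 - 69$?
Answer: $\frac{168303581}{95175} \approx 1768.4$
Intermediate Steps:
$l = 1777$
$J = 1768$ ($J = -9 + 1777 = 1768$)
$L = - \frac{34181}{95175}$ ($L = \frac{952}{-2397} + \frac{77}{\left(-45\right)^{2}} = 952 \left(- \frac{1}{2397}\right) + \frac{77}{2025} = - \frac{56}{141} + 77 \cdot \frac{1}{2025} = - \frac{56}{141} + \frac{77}{2025} = - \frac{34181}{95175} \approx -0.35914$)
$J - L = 1768 - - \frac{34181}{95175} = 1768 + \frac{34181}{95175} = \frac{168303581}{95175}$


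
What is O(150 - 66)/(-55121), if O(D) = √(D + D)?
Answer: -2*√42/55121 ≈ -0.00023515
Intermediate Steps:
O(D) = √2*√D (O(D) = √(2*D) = √2*√D)
O(150 - 66)/(-55121) = (√2*√(150 - 66))/(-55121) = (√2*√84)*(-1/55121) = (√2*(2*√21))*(-1/55121) = (2*√42)*(-1/55121) = -2*√42/55121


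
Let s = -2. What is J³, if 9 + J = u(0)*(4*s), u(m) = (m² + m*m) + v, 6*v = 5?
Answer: -103823/27 ≈ -3845.3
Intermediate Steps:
v = ⅚ (v = (⅙)*5 = ⅚ ≈ 0.83333)
u(m) = ⅚ + 2*m² (u(m) = (m² + m*m) + ⅚ = (m² + m²) + ⅚ = 2*m² + ⅚ = ⅚ + 2*m²)
J = -47/3 (J = -9 + (⅚ + 2*0²)*(4*(-2)) = -9 + (⅚ + 2*0)*(-8) = -9 + (⅚ + 0)*(-8) = -9 + (⅚)*(-8) = -9 - 20/3 = -47/3 ≈ -15.667)
J³ = (-47/3)³ = -103823/27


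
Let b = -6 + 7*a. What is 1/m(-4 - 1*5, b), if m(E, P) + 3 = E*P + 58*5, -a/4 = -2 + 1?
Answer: 1/89 ≈ 0.011236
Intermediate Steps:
a = 4 (a = -4*(-2 + 1) = -4*(-1) = 4)
b = 22 (b = -6 + 7*4 = -6 + 28 = 22)
m(E, P) = 287 + E*P (m(E, P) = -3 + (E*P + 58*5) = -3 + (E*P + 290) = -3 + (290 + E*P) = 287 + E*P)
1/m(-4 - 1*5, b) = 1/(287 + (-4 - 1*5)*22) = 1/(287 + (-4 - 5)*22) = 1/(287 - 9*22) = 1/(287 - 198) = 1/89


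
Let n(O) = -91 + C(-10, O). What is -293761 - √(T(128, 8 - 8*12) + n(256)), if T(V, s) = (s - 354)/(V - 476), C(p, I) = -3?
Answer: -293761 - I*√2807490/174 ≈ -2.9376e+5 - 9.6296*I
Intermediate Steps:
T(V, s) = (-354 + s)/(-476 + V)
n(O) = -94 (n(O) = -91 - 3 = -94)
-293761 - √(T(128, 8 - 8*12) + n(256)) = -293761 - √((-354 + (8 - 8*12))/(-476 + 128) - 94) = -293761 - √((-354 + (8 - 96))/(-348) - 94) = -293761 - √(-(-354 - 88)/348 - 94) = -293761 - √(-1/348*(-442) - 94) = -293761 - √(221/174 - 94) = -293761 - √(-16135/174) = -293761 - I*√2807490/174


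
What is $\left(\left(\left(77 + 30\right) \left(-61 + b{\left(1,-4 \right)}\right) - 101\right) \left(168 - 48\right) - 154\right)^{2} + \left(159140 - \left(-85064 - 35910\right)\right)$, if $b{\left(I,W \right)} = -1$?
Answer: $653436469430$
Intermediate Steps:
$\left(\left(\left(77 + 30\right) \left(-61 + b{\left(1,-4 \right)}\right) - 101\right) \left(168 - 48\right) - 154\right)^{2} + \left(159140 - \left(-85064 - 35910\right)\right) = \left(\left(\left(77 + 30\right) \left(-61 - 1\right) - 101\right) \left(168 - 48\right) - 154\right)^{2} + \left(159140 - \left(-85064 - 35910\right)\right) = \left(\left(107 \left(-62\right) - 101\right) \left(168 - 48\right) - 154\right)^{2} + \left(159140 - \left(-85064 - 35910\right)\right) = \left(\left(-6634 - 101\right) \left(168 - 48\right) - 154\right)^{2} + \left(159140 - -120974\right) = \left(\left(-6735\right) 120 - 154\right)^{2} + \left(159140 + 120974\right) = \left(-808200 - 154\right)^{2} + 280114 = \left(-808354\right)^{2} + 280114 = 653436189316 + 280114 = 653436469430$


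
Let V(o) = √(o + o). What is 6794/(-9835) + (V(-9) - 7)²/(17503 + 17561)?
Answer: -237919931/344854440 - 7*I*√2/5844 ≈ -0.68991 - 0.001694*I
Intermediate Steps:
V(o) = √2*√o (V(o) = √(2*o) = √2*√o)
6794/(-9835) + (V(-9) - 7)²/(17503 + 17561) = 6794/(-9835) + (√2*√(-9) - 7)²/(17503 + 17561) = 6794*(-1/9835) + (√2*(3*I) - 7)²/35064 = -6794/9835 + (3*I*√2 - 7)²*(1/35064) = -6794/9835 + (-7 + 3*I*√2)²*(1/35064) = -6794/9835 + (-7 + 3*I*√2)²/35064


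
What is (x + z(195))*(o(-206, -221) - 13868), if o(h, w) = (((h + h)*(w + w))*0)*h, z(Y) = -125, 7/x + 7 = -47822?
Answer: 82911668576/47829 ≈ 1.7335e+6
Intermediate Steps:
x = -7/47829 (x = 7/(-7 - 47822) = 7/(-47829) = 7*(-1/47829) = -7/47829 ≈ -0.00014635)
o(h, w) = 0 (o(h, w) = (((2*h)*(2*w))*0)*h = ((4*h*w)*0)*h = 0*h = 0)
(x + z(195))*(o(-206, -221) - 13868) = (-7/47829 - 125)*(0 - 13868) = -5978632/47829*(-13868) = 82911668576/47829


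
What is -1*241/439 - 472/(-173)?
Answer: 165515/75947 ≈ 2.1793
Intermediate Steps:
-1*241/439 - 472/(-173) = -241*1/439 - 472*(-1/173) = -241/439 + 472/173 = 165515/75947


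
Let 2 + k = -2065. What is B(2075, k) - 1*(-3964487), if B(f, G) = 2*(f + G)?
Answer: 3964503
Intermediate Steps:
k = -2067 (k = -2 - 2065 = -2067)
B(f, G) = 2*G + 2*f (B(f, G) = 2*(G + f) = 2*G + 2*f)
B(2075, k) - 1*(-3964487) = (2*(-2067) + 2*2075) - 1*(-3964487) = (-4134 + 4150) + 3964487 = 16 + 3964487 = 3964503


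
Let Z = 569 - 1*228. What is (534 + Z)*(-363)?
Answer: -317625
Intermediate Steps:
Z = 341 (Z = 569 - 228 = 341)
(534 + Z)*(-363) = (534 + 341)*(-363) = 875*(-363) = -317625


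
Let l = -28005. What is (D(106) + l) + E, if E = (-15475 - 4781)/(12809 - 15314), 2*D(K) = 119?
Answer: -46655481/1670 ≈ -27937.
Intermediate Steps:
D(K) = 119/2 (D(K) = (1/2)*119 = 119/2)
E = 6752/835 (E = -20256/(-2505) = -20256*(-1/2505) = 6752/835 ≈ 8.0862)
(D(106) + l) + E = (119/2 - 28005) + 6752/835 = -55891/2 + 6752/835 = -46655481/1670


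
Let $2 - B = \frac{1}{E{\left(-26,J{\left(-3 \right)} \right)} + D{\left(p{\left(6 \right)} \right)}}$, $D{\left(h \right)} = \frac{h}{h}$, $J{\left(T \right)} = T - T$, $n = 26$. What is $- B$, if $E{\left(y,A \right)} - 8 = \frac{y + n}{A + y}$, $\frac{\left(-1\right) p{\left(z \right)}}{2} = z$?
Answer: $- \frac{17}{9} \approx -1.8889$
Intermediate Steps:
$J{\left(T \right)} = 0$
$p{\left(z \right)} = - 2 z$
$E{\left(y,A \right)} = 8 + \frac{26 + y}{A + y}$ ($E{\left(y,A \right)} = 8 + \frac{y + 26}{A + y} = 8 + \frac{26 + y}{A + y}$)
$D{\left(h \right)} = 1$
$B = \frac{17}{9}$ ($B = 2 - \frac{1}{\frac{26 + 8 \cdot 0 + 9 \left(-26\right)}{0 - 26} + 1} = 2 - \frac{1}{\frac{26 + 0 - 234}{-26} + 1} = 2 - \frac{1}{\left(- \frac{1}{26}\right) \left(-208\right) + 1} = 2 - \frac{1}{8 + 1} = 2 - \frac{1}{9} = \frac{17}{9} \approx 1.8889$)
$- B = \left(-1\right) \frac{17}{9} = - \frac{17}{9}$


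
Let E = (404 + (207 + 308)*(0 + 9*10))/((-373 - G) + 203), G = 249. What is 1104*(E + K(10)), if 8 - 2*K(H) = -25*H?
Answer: 8055888/419 ≈ 19226.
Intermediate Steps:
K(H) = 4 + 25*H/2 (K(H) = 4 - (-25)*H/2 = 4 + 25*H/2)
E = -46754/419 (E = (404 + (207 + 308)*(0 + 9*10))/((-373 - 1*249) + 203) = (404 + 515*(0 + 90))/((-373 - 249) + 203) = (404 + 515*90)/(-622 + 203) = (404 + 46350)/(-419) = 46754*(-1/419) = -46754/419 ≈ -111.58)
1104*(E + K(10)) = 1104*(-46754/419 + (4 + (25/2)*10)) = 1104*(-46754/419 + (4 + 125)) = 1104*(-46754/419 + 129) = 1104*(7297/419) = 8055888/419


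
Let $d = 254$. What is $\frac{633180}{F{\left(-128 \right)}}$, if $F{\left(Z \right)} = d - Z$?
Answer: $\frac{316590}{191} \approx 1657.5$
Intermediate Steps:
$F{\left(Z \right)} = 254 - Z$
$\frac{633180}{F{\left(-128 \right)}} = \frac{633180}{254 - -128} = \frac{633180}{254 + 128} = \frac{633180}{382} = 633180 \cdot \frac{1}{382} = \frac{316590}{191}$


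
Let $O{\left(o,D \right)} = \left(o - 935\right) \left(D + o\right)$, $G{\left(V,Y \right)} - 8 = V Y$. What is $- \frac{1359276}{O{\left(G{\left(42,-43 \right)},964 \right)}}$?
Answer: $- \frac{226546}{379887} \approx -0.59635$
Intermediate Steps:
$G{\left(V,Y \right)} = 8 + V Y$
$O{\left(o,D \right)} = \left(-935 + o\right) \left(D + o\right)$
$- \frac{1359276}{O{\left(G{\left(42,-43 \right)},964 \right)}} = - \frac{1359276}{\left(8 + 42 \left(-43\right)\right)^{2} - 901340 - 935 \left(8 + 42 \left(-43\right)\right) + 964 \left(8 + 42 \left(-43\right)\right)} = - \frac{1359276}{\left(8 - 1806\right)^{2} - 901340 - 935 \left(8 - 1806\right) + 964 \left(8 - 1806\right)} = - \frac{1359276}{\left(-1798\right)^{2} - 901340 - -1681130 + 964 \left(-1798\right)} = - \frac{1359276}{3232804 - 901340 + 1681130 - 1733272} = - \frac{1359276}{2279322} = \left(-1359276\right) \frac{1}{2279322} = - \frac{226546}{379887}$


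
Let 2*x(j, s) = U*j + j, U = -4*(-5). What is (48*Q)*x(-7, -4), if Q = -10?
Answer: 35280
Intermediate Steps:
U = 20
x(j, s) = 21*j/2 (x(j, s) = (20*j + j)/2 = (21*j)/2 = 21*j/2)
(48*Q)*x(-7, -4) = (48*(-10))*((21/2)*(-7)) = -480*(-147/2) = 35280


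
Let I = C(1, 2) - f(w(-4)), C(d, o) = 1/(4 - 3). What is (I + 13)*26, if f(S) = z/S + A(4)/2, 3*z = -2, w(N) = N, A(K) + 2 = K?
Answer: 1001/3 ≈ 333.67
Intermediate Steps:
A(K) = -2 + K
z = -2/3 (z = (1/3)*(-2) = -2/3 ≈ -0.66667)
C(d, o) = 1 (C(d, o) = 1/1 = 1)
f(S) = 1 - 2/(3*S) (f(S) = -2/(3*S) + (-2 + 4)/2 = -2/(3*S) + 2*(1/2) = -2/(3*S) + 1 = 1 - 2/(3*S))
I = -1/6 (I = 1 - (-2/3 - 4)/(-4) = 1 - (-1)*(-14)/(4*3) = 1 - 1*7/6 = 1 - 7/6 = -1/6 ≈ -0.16667)
(I + 13)*26 = (-1/6 + 13)*26 = (77/6)*26 = 1001/3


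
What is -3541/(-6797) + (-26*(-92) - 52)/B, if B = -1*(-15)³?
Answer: 619019/509775 ≈ 1.2143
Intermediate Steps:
B = 3375 (B = -1*(-3375) = 3375)
-3541/(-6797) + (-26*(-92) - 52)/B = -3541/(-6797) + (-26*(-92) - 52)/3375 = -3541*(-1/6797) + (2392 - 52)*(1/3375) = 3541/6797 + 2340*(1/3375) = 3541/6797 + 52/75 = 619019/509775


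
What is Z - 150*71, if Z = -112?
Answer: -10762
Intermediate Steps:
Z - 150*71 = -112 - 150*71 = -112 - 10650 = -10762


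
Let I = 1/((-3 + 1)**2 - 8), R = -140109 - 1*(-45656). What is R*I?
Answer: 94453/4 ≈ 23613.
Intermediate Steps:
R = -94453 (R = -140109 + 45656 = -94453)
I = -1/4 (I = 1/((-2)**2 - 8) = 1/(4 - 8) = 1/(-4) = -1/4 ≈ -0.25000)
R*I = -94453*(-1/4) = 94453/4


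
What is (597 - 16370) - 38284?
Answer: -54057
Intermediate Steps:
(597 - 16370) - 38284 = -15773 - 38284 = -54057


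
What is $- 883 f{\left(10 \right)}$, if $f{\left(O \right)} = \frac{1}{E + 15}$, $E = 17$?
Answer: $- \frac{883}{32} \approx -27.594$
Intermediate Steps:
$f{\left(O \right)} = \frac{1}{32}$ ($f{\left(O \right)} = \frac{1}{17 + 15} = \frac{1}{32}$)
$- 883 f{\left(10 \right)} = \left(-883\right) \frac{1}{32} = - \frac{883}{32}$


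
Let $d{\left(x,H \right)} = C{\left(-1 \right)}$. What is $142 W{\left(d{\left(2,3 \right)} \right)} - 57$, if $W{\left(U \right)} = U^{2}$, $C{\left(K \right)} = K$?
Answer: $85$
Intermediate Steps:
$d{\left(x,H \right)} = -1$
$142 W{\left(d{\left(2,3 \right)} \right)} - 57 = 142 \left(-1\right)^{2} - 57 = 142 \cdot 1 - 57 = 142 - 57 = 85$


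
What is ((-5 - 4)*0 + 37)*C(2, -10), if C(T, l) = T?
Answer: 74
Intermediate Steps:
((-5 - 4)*0 + 37)*C(2, -10) = ((-5 - 4)*0 + 37)*2 = (-9*0 + 37)*2 = (0 + 37)*2 = 37*2 = 74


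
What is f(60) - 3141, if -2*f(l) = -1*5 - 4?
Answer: -6273/2 ≈ -3136.5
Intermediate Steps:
f(l) = 9/2 (f(l) = -(-1*5 - 4)/2 = -(-5 - 4)/2 = -1/2*(-9) = 9/2)
f(60) - 3141 = 9/2 - 3141 = -6273/2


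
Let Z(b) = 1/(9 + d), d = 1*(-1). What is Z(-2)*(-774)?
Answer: -387/4 ≈ -96.750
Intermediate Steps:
d = -1
Z(b) = ⅛ (Z(b) = 1/(9 - 1) = 1/8 = ⅛)
Z(-2)*(-774) = (⅛)*(-774) = -387/4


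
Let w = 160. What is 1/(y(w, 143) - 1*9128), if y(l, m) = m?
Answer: -1/8985 ≈ -0.00011130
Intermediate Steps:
1/(y(w, 143) - 1*9128) = 1/(143 - 1*9128) = 1/(143 - 9128) = 1/(-8985) = -1/8985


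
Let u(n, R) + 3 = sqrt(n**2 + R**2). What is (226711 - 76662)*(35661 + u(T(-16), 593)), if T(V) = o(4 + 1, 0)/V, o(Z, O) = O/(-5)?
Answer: 5439426299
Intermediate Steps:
o(Z, O) = -O/5 (o(Z, O) = O*(-1/5) = -O/5)
T(V) = 0 (T(V) = (-1/5*0)/V = 0/V = 0)
u(n, R) = -3 + sqrt(R**2 + n**2) (u(n, R) = -3 + sqrt(n**2 + R**2) = -3 + sqrt(R**2 + n**2))
(226711 - 76662)*(35661 + u(T(-16), 593)) = (226711 - 76662)*(35661 + (-3 + sqrt(593**2 + 0**2))) = 150049*(35661 + (-3 + sqrt(351649 + 0))) = 150049*(35661 + (-3 + sqrt(351649))) = 150049*(35661 + (-3 + 593)) = 150049*(35661 + 590) = 150049*36251 = 5439426299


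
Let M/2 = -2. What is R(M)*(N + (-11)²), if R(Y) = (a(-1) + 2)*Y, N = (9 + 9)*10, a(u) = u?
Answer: -1204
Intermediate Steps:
M = -4 (M = 2*(-2) = -4)
N = 180 (N = 18*10 = 180)
R(Y) = Y (R(Y) = (-1 + 2)*Y = 1*Y = Y)
R(M)*(N + (-11)²) = -4*(180 + (-11)²) = -4*(180 + 121) = -4*301 = -1204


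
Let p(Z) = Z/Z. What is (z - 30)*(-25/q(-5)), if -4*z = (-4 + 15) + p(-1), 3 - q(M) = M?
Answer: 825/8 ≈ 103.13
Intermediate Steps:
q(M) = 3 - M
p(Z) = 1
z = -3 (z = -((-4 + 15) + 1)/4 = -(11 + 1)/4 = -¼*12 = -3)
(z - 30)*(-25/q(-5)) = (-3 - 30)*(-25/(3 - 1*(-5))) = -(-825)/(3 + 5) = -(-825)/8 = -33*(-25/8) = 825/8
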